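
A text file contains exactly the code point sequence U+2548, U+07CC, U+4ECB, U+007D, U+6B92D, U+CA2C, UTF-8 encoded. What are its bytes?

E2 95 88 DF 8C E4 BB 8B 7D F1 AB A4 AD EC A8 AC

U+2548: 3-byte form → E2 95 88.
U+07CC: 2-byte form → DF 8C.
U+4ECB: 3-byte form → E4 BB 8B.
U+007D: 1-byte form → 7D.
U+6B92D: 4-byte form → F1 AB A4 AD.
U+CA2C: 3-byte form → EC A8 AC.
Concatenated (16 bytes): E2 95 88 DF 8C E4 BB 8B 7D F1 AB A4 AD EC A8 AC.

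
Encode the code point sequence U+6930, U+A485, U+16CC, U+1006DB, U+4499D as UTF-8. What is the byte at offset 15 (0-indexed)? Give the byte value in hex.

0xA6

U+6930 → 3-byte form E6 A4 B0 at offsets 0–2.
U+A485 → 3-byte form EA 92 85 at offsets 3–5.
U+16CC → 3-byte form E1 9B 8C at offsets 6–8.
U+1006DB → 4-byte form F4 80 9B 9B at offsets 9–12.
U+4499D → 4-byte form F1 84 A6 9D at offsets 13–16.
Offset 15 falls in char 5's range; it's byte 3 of F1 84 A6 9D = 0xA6.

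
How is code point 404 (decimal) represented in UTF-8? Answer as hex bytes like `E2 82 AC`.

C6 94

U+0194 = 0x194 = 404 decimal. In range U+0080–U+07FF → 2-byte form: 110xxxxx 10xxxxxx.
Binary (11 bits): 00110010100.
Split 5+6: 00110 | 010100.
Byte 1: 11000110 = 0xC6.
Byte 2: 10010100 = 0x94.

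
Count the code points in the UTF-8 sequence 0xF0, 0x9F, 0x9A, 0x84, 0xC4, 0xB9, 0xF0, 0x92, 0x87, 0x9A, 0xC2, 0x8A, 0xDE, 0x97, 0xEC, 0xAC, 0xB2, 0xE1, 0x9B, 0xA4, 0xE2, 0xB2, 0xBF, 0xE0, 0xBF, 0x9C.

9

Byte at offset 0: 0xF0 = 11110000 → 4-byte char (#1). Advance 4.
Byte at offset 4: 0xC4 = 11000100 → 2-byte char (#2). Advance 2.
Byte at offset 6: 0xF0 = 11110000 → 4-byte char (#3). Advance 4.
Byte at offset 10: 0xC2 = 11000010 → 2-byte char (#4). Advance 2.
Byte at offset 12: 0xDE = 11011110 → 2-byte char (#5). Advance 2.
Byte at offset 14: 0xEC = 11101100 → 3-byte char (#6). Advance 3.
Byte at offset 17: 0xE1 = 11100001 → 3-byte char (#7). Advance 3.
Byte at offset 20: 0xE2 = 11100010 → 3-byte char (#8). Advance 3.
Byte at offset 23: 0xE0 = 11100000 → 3-byte char (#9). Advance 3.
Reached end at offset 26 after 9 code points.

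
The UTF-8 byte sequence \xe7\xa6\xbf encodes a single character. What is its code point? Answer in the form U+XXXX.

U+79BF

Leading byte 0xE7 = 11100111 matches 1110xxxx → 3-byte sequence.
Byte 1: 0xE7 = 11100111, payload 0111 (4 bits).
Byte 2: 0xA6 = 10100110 (10xxxxxx ✓), payload 100110.
Byte 3: 0xBF = 10111111 (10xxxxxx ✓), payload 111111.
Concatenate: 0111100110111111 = 0x79BF (16 bits → U+79BF).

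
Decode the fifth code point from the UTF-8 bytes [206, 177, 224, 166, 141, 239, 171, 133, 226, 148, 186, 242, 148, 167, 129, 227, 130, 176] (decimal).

U+949C1

Offset 0: leading byte 0xCE = 11001110 → 2-byte char #1 = CE B1.
Offset 2: leading byte 0xE0 = 11100000 → 3-byte char #2 = E0 A6 8D.
Offset 5: leading byte 0xEF = 11101111 → 3-byte char #3 = EF AB 85.
Offset 8: leading byte 0xE2 = 11100010 → 3-byte char #4 = E2 94 BA.
Offset 11: leading byte 0xF2 = 11110010 → 4-byte char #5 = F2 94 A7 81.
Leading byte 0xF2 = 11110010 matches 11110xxx → 4-byte sequence.
Byte 1: 0xF2 = 11110010, payload 010 (3 bits).
Byte 2: 0x94 = 10010100 (10xxxxxx ✓), payload 010100.
Byte 3: 0xA7 = 10100111 (10xxxxxx ✓), payload 100111.
Byte 4: 0x81 = 10000001 (10xxxxxx ✓), payload 000001.
Concatenate: 010010100100111000001 = 0x949C1 (21 bits → U+949C1).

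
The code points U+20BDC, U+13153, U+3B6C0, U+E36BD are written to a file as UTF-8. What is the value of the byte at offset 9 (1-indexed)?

1-indexed offset 9 is 0-indexed offset 8.
U+20BDC → 4-byte form F0 A0 AF 9C at offsets 0–3.
U+13153 → 4-byte form F0 93 85 93 at offsets 4–7.
U+3B6C0 → 4-byte form F0 BB 9B 80 at offsets 8–11.
Offset 8 falls in char 3's range; it's byte 1 of F0 BB 9B 80 = 0xF0.

0xF0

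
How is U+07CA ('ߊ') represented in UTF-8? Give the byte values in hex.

U+07CA = 0x7CA = 1994 decimal. In range U+0080–U+07FF → 2-byte form: 110xxxxx 10xxxxxx.
Binary (11 bits): 11111001010.
Split 5+6: 11111 | 001010.
Byte 1: 11011111 = 0xDF.
Byte 2: 10001010 = 0x8A.

DF 8A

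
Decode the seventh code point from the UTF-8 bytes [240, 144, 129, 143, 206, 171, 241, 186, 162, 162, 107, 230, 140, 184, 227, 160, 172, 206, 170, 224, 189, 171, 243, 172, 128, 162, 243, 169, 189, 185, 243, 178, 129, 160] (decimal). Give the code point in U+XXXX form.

U+03AA

Offset 0: leading byte 0xF0 = 11110000 → 4-byte char #1 = F0 90 81 8F.
Offset 4: leading byte 0xCE = 11001110 → 2-byte char #2 = CE AB.
Offset 6: leading byte 0xF1 = 11110001 → 4-byte char #3 = F1 BA A2 A2.
Offset 10: leading byte 0x6B = 01101011 → 1-byte char #4 = 6B.
Offset 11: leading byte 0xE6 = 11100110 → 3-byte char #5 = E6 8C B8.
Offset 14: leading byte 0xE3 = 11100011 → 3-byte char #6 = E3 A0 AC.
Offset 17: leading byte 0xCE = 11001110 → 2-byte char #7 = CE AA.
Leading byte 0xCE = 11001110 matches 110xxxxx → 2-byte sequence.
Byte 1: 0xCE = 11001110, payload 01110 (5 bits).
Byte 2: 0xAA = 10101010 (10xxxxxx ✓), payload 101010.
Concatenate: 01110101010 = 0x3AA (11 bits → U+03AA).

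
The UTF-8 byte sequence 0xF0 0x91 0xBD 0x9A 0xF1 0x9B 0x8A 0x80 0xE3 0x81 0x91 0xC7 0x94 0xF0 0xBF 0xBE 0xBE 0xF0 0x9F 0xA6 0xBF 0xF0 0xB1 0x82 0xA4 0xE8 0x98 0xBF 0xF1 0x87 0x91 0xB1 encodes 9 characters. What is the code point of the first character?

U+11F5A

Offset 0: leading byte 0xF0 = 11110000 → 4-byte char #1 = F0 91 BD 9A.
Leading byte 0xF0 = 11110000 matches 11110xxx → 4-byte sequence.
Byte 1: 0xF0 = 11110000, payload 000 (3 bits).
Byte 2: 0x91 = 10010001 (10xxxxxx ✓), payload 010001.
Byte 3: 0xBD = 10111101 (10xxxxxx ✓), payload 111101.
Byte 4: 0x9A = 10011010 (10xxxxxx ✓), payload 011010.
Concatenate: 000010001111101011010 = 0x11F5A (21 bits → U+11F5A).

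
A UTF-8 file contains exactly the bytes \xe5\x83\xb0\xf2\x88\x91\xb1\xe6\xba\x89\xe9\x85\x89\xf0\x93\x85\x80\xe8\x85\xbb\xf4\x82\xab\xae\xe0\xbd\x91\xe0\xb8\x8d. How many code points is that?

Byte at offset 0: 0xE5 = 11100101 → 3-byte char (#1). Advance 3.
Byte at offset 3: 0xF2 = 11110010 → 4-byte char (#2). Advance 4.
Byte at offset 7: 0xE6 = 11100110 → 3-byte char (#3). Advance 3.
Byte at offset 10: 0xE9 = 11101001 → 3-byte char (#4). Advance 3.
Byte at offset 13: 0xF0 = 11110000 → 4-byte char (#5). Advance 4.
Byte at offset 17: 0xE8 = 11101000 → 3-byte char (#6). Advance 3.
Byte at offset 20: 0xF4 = 11110100 → 4-byte char (#7). Advance 4.
Byte at offset 24: 0xE0 = 11100000 → 3-byte char (#8). Advance 3.
Byte at offset 27: 0xE0 = 11100000 → 3-byte char (#9). Advance 3.
Reached end at offset 30 after 9 code points.

9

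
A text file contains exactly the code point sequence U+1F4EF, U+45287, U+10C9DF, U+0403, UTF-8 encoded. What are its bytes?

U+1F4EF: 4-byte form → F0 9F 93 AF.
U+45287: 4-byte form → F1 85 8A 87.
U+10C9DF: 4-byte form → F4 8C A7 9F.
U+0403: 2-byte form → D0 83.
Concatenated (14 bytes): F0 9F 93 AF F1 85 8A 87 F4 8C A7 9F D0 83.

F0 9F 93 AF F1 85 8A 87 F4 8C A7 9F D0 83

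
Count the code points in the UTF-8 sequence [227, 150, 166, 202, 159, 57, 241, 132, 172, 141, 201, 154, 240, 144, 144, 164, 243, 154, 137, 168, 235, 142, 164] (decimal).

8

Byte at offset 0: 0xE3 = 11100011 → 3-byte char (#1). Advance 3.
Byte at offset 3: 0xCA = 11001010 → 2-byte char (#2). Advance 2.
Byte at offset 5: 0x39 = 00111001 → 1-byte char (#3). Advance 1.
Byte at offset 6: 0xF1 = 11110001 → 4-byte char (#4). Advance 4.
Byte at offset 10: 0xC9 = 11001001 → 2-byte char (#5). Advance 2.
Byte at offset 12: 0xF0 = 11110000 → 4-byte char (#6). Advance 4.
Byte at offset 16: 0xF3 = 11110011 → 4-byte char (#7). Advance 4.
Byte at offset 20: 0xEB = 11101011 → 3-byte char (#8). Advance 3.
Reached end at offset 23 after 8 code points.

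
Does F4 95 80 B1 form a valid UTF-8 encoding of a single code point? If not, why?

Leading byte 0xF4 = 11110100 → 4-byte form.
Payload = 0x115031, which exceeds U+10FFFF, the maximum Unicode code point. (Leading bytes F5–FF, or F4 followed by ≥ 0x90, are invalid.)

invalid (encodes a value above U+10FFFF)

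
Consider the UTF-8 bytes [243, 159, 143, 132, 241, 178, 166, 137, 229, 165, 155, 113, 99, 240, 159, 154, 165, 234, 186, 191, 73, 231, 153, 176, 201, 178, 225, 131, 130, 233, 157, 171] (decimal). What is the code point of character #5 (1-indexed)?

Offset 0: leading byte 0xF3 = 11110011 → 4-byte char #1 = F3 9F 8F 84.
Offset 4: leading byte 0xF1 = 11110001 → 4-byte char #2 = F1 B2 A6 89.
Offset 8: leading byte 0xE5 = 11100101 → 3-byte char #3 = E5 A5 9B.
Offset 11: leading byte 0x71 = 01110001 → 1-byte char #4 = 71.
Offset 12: leading byte 0x63 = 01100011 → 1-byte char #5 = 63.
Leading byte 0x63 = 01100011 matches 0xxxxxxx → 1-byte sequence.
Byte 1: 0x63 = 01100011, payload 1100011 (7 bits).
Concatenate: 1100011 = 0x63 (7 bits → U+0063).

U+0063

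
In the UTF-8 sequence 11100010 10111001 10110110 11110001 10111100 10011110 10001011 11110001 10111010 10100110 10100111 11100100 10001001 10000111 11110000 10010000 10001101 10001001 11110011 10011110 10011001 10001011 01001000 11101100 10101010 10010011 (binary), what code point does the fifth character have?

Offset 0: leading byte 0xE2 = 11100010 → 3-byte char #1 = E2 B9 B6.
Offset 3: leading byte 0xF1 = 11110001 → 4-byte char #2 = F1 BC 9E 8B.
Offset 7: leading byte 0xF1 = 11110001 → 4-byte char #3 = F1 BA A6 A7.
Offset 11: leading byte 0xE4 = 11100100 → 3-byte char #4 = E4 89 87.
Offset 14: leading byte 0xF0 = 11110000 → 4-byte char #5 = F0 90 8D 89.
Leading byte 0xF0 = 11110000 matches 11110xxx → 4-byte sequence.
Byte 1: 0xF0 = 11110000, payload 000 (3 bits).
Byte 2: 0x90 = 10010000 (10xxxxxx ✓), payload 010000.
Byte 3: 0x8D = 10001101 (10xxxxxx ✓), payload 001101.
Byte 4: 0x89 = 10001001 (10xxxxxx ✓), payload 001001.
Concatenate: 000010000001101001001 = 0x10349 (21 bits → U+10349).

U+10349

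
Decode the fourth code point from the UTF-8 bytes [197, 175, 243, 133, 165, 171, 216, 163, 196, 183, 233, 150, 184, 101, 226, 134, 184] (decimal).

U+0137

Offset 0: leading byte 0xC5 = 11000101 → 2-byte char #1 = C5 AF.
Offset 2: leading byte 0xF3 = 11110011 → 4-byte char #2 = F3 85 A5 AB.
Offset 6: leading byte 0xD8 = 11011000 → 2-byte char #3 = D8 A3.
Offset 8: leading byte 0xC4 = 11000100 → 2-byte char #4 = C4 B7.
Leading byte 0xC4 = 11000100 matches 110xxxxx → 2-byte sequence.
Byte 1: 0xC4 = 11000100, payload 00100 (5 bits).
Byte 2: 0xB7 = 10110111 (10xxxxxx ✓), payload 110111.
Concatenate: 00100110111 = 0x137 (11 bits → U+0137).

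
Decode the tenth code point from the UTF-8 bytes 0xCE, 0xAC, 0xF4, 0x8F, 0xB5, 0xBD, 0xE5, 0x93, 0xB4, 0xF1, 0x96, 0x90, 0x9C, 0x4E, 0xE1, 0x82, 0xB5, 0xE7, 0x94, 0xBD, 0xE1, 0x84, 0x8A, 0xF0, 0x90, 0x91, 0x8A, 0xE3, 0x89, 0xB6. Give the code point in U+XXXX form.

Offset 0: leading byte 0xCE = 11001110 → 2-byte char #1 = CE AC.
Offset 2: leading byte 0xF4 = 11110100 → 4-byte char #2 = F4 8F B5 BD.
Offset 6: leading byte 0xE5 = 11100101 → 3-byte char #3 = E5 93 B4.
Offset 9: leading byte 0xF1 = 11110001 → 4-byte char #4 = F1 96 90 9C.
Offset 13: leading byte 0x4E = 01001110 → 1-byte char #5 = 4E.
Offset 14: leading byte 0xE1 = 11100001 → 3-byte char #6 = E1 82 B5.
Offset 17: leading byte 0xE7 = 11100111 → 3-byte char #7 = E7 94 BD.
Offset 20: leading byte 0xE1 = 11100001 → 3-byte char #8 = E1 84 8A.
Offset 23: leading byte 0xF0 = 11110000 → 4-byte char #9 = F0 90 91 8A.
Offset 27: leading byte 0xE3 = 11100011 → 3-byte char #10 = E3 89 B6.
Leading byte 0xE3 = 11100011 matches 1110xxxx → 3-byte sequence.
Byte 1: 0xE3 = 11100011, payload 0011 (4 bits).
Byte 2: 0x89 = 10001001 (10xxxxxx ✓), payload 001001.
Byte 3: 0xB6 = 10110110 (10xxxxxx ✓), payload 110110.
Concatenate: 0011001001110110 = 0x3276 (16 bits → U+3276).

U+3276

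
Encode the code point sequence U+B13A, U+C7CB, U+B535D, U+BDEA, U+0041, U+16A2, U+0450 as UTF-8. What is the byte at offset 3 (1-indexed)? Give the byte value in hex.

1-indexed offset 3 is 0-indexed offset 2.
U+B13A → 3-byte form EB 84 BA at offsets 0–2.
Offset 2 falls in char 1's range; it's byte 3 of EB 84 BA = 0xBA.

0xBA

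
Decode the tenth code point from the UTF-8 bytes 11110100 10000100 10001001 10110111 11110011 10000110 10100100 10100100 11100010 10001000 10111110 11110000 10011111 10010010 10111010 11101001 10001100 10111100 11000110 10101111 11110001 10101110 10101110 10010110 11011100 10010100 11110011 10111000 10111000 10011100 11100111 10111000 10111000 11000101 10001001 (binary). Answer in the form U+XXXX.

U+7E38

Offset 0: leading byte 0xF4 = 11110100 → 4-byte char #1 = F4 84 89 B7.
Offset 4: leading byte 0xF3 = 11110011 → 4-byte char #2 = F3 86 A4 A4.
Offset 8: leading byte 0xE2 = 11100010 → 3-byte char #3 = E2 88 BE.
Offset 11: leading byte 0xF0 = 11110000 → 4-byte char #4 = F0 9F 92 BA.
Offset 15: leading byte 0xE9 = 11101001 → 3-byte char #5 = E9 8C BC.
Offset 18: leading byte 0xC6 = 11000110 → 2-byte char #6 = C6 AF.
Offset 20: leading byte 0xF1 = 11110001 → 4-byte char #7 = F1 AE AE 96.
Offset 24: leading byte 0xDC = 11011100 → 2-byte char #8 = DC 94.
Offset 26: leading byte 0xF3 = 11110011 → 4-byte char #9 = F3 B8 B8 9C.
Offset 30: leading byte 0xE7 = 11100111 → 3-byte char #10 = E7 B8 B8.
Leading byte 0xE7 = 11100111 matches 1110xxxx → 3-byte sequence.
Byte 1: 0xE7 = 11100111, payload 0111 (4 bits).
Byte 2: 0xB8 = 10111000 (10xxxxxx ✓), payload 111000.
Byte 3: 0xB8 = 10111000 (10xxxxxx ✓), payload 111000.
Concatenate: 0111111000111000 = 0x7E38 (16 bits → U+7E38).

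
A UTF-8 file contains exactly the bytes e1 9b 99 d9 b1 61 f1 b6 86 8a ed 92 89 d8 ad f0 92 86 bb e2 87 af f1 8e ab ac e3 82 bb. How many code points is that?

Byte at offset 0: 0xE1 = 11100001 → 3-byte char (#1). Advance 3.
Byte at offset 3: 0xD9 = 11011001 → 2-byte char (#2). Advance 2.
Byte at offset 5: 0x61 = 01100001 → 1-byte char (#3). Advance 1.
Byte at offset 6: 0xF1 = 11110001 → 4-byte char (#4). Advance 4.
Byte at offset 10: 0xED = 11101101 → 3-byte char (#5). Advance 3.
Byte at offset 13: 0xD8 = 11011000 → 2-byte char (#6). Advance 2.
Byte at offset 15: 0xF0 = 11110000 → 4-byte char (#7). Advance 4.
Byte at offset 19: 0xE2 = 11100010 → 3-byte char (#8). Advance 3.
Byte at offset 22: 0xF1 = 11110001 → 4-byte char (#9). Advance 4.
Byte at offset 26: 0xE3 = 11100011 → 3-byte char (#10). Advance 3.
Reached end at offset 29 after 10 code points.

10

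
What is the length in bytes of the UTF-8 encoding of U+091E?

3

U+091E = 0x91E. UTF-8 uses 1 byte below 0x80, 2 below 0x800, 3 below 0x10000, 4 up to 0x10FFFF. 0x91E is in U+0800–U+FFFF → 3 bytes.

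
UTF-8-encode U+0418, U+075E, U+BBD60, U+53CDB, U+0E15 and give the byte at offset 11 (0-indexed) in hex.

U+0418 → 2-byte form D0 98 at offsets 0–1.
U+075E → 2-byte form DD 9E at offsets 2–3.
U+BBD60 → 4-byte form F2 BB B5 A0 at offsets 4–7.
U+53CDB → 4-byte form F1 93 B3 9B at offsets 8–11.
Offset 11 falls in char 4's range; it's byte 4 of F1 93 B3 9B = 0x9B.

0x9B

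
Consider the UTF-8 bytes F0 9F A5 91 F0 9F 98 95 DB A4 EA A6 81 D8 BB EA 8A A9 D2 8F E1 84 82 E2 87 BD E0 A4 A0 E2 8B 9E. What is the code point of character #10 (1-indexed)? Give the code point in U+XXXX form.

Offset 0: leading byte 0xF0 = 11110000 → 4-byte char #1 = F0 9F A5 91.
Offset 4: leading byte 0xF0 = 11110000 → 4-byte char #2 = F0 9F 98 95.
Offset 8: leading byte 0xDB = 11011011 → 2-byte char #3 = DB A4.
Offset 10: leading byte 0xEA = 11101010 → 3-byte char #4 = EA A6 81.
Offset 13: leading byte 0xD8 = 11011000 → 2-byte char #5 = D8 BB.
Offset 15: leading byte 0xEA = 11101010 → 3-byte char #6 = EA 8A A9.
Offset 18: leading byte 0xD2 = 11010010 → 2-byte char #7 = D2 8F.
Offset 20: leading byte 0xE1 = 11100001 → 3-byte char #8 = E1 84 82.
Offset 23: leading byte 0xE2 = 11100010 → 3-byte char #9 = E2 87 BD.
Offset 26: leading byte 0xE0 = 11100000 → 3-byte char #10 = E0 A4 A0.
Leading byte 0xE0 = 11100000 matches 1110xxxx → 3-byte sequence.
Byte 1: 0xE0 = 11100000, payload 0000 (4 bits).
Byte 2: 0xA4 = 10100100 (10xxxxxx ✓), payload 100100.
Byte 3: 0xA0 = 10100000 (10xxxxxx ✓), payload 100000.
Concatenate: 0000100100100000 = 0x920 (16 bits → U+0920).

U+0920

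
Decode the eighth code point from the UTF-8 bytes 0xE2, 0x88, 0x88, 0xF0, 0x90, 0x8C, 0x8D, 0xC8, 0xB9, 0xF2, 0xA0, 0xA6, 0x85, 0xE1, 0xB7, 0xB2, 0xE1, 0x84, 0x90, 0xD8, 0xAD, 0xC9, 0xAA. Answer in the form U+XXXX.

U+026A

Offset 0: leading byte 0xE2 = 11100010 → 3-byte char #1 = E2 88 88.
Offset 3: leading byte 0xF0 = 11110000 → 4-byte char #2 = F0 90 8C 8D.
Offset 7: leading byte 0xC8 = 11001000 → 2-byte char #3 = C8 B9.
Offset 9: leading byte 0xF2 = 11110010 → 4-byte char #4 = F2 A0 A6 85.
Offset 13: leading byte 0xE1 = 11100001 → 3-byte char #5 = E1 B7 B2.
Offset 16: leading byte 0xE1 = 11100001 → 3-byte char #6 = E1 84 90.
Offset 19: leading byte 0xD8 = 11011000 → 2-byte char #7 = D8 AD.
Offset 21: leading byte 0xC9 = 11001001 → 2-byte char #8 = C9 AA.
Leading byte 0xC9 = 11001001 matches 110xxxxx → 2-byte sequence.
Byte 1: 0xC9 = 11001001, payload 01001 (5 bits).
Byte 2: 0xAA = 10101010 (10xxxxxx ✓), payload 101010.
Concatenate: 01001101010 = 0x26A (11 bits → U+026A).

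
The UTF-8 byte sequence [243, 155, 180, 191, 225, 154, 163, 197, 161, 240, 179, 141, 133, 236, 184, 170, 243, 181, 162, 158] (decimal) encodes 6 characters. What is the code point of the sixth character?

U+F589E

Offset 0: leading byte 0xF3 = 11110011 → 4-byte char #1 = F3 9B B4 BF.
Offset 4: leading byte 0xE1 = 11100001 → 3-byte char #2 = E1 9A A3.
Offset 7: leading byte 0xC5 = 11000101 → 2-byte char #3 = C5 A1.
Offset 9: leading byte 0xF0 = 11110000 → 4-byte char #4 = F0 B3 8D 85.
Offset 13: leading byte 0xEC = 11101100 → 3-byte char #5 = EC B8 AA.
Offset 16: leading byte 0xF3 = 11110011 → 4-byte char #6 = F3 B5 A2 9E.
Leading byte 0xF3 = 11110011 matches 11110xxx → 4-byte sequence.
Byte 1: 0xF3 = 11110011, payload 011 (3 bits).
Byte 2: 0xB5 = 10110101 (10xxxxxx ✓), payload 110101.
Byte 3: 0xA2 = 10100010 (10xxxxxx ✓), payload 100010.
Byte 4: 0x9E = 10011110 (10xxxxxx ✓), payload 011110.
Concatenate: 011110101100010011110 = 0xF589E (21 bits → U+F589E).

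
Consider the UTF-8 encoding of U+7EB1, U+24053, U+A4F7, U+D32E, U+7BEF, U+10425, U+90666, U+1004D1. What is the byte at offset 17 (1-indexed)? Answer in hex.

0xF0

1-indexed offset 17 is 0-indexed offset 16.
U+7EB1 → 3-byte form E7 BA B1 at offsets 0–2.
U+24053 → 4-byte form F0 A4 81 93 at offsets 3–6.
U+A4F7 → 3-byte form EA 93 B7 at offsets 7–9.
U+D32E → 3-byte form ED 8C AE at offsets 10–12.
U+7BEF → 3-byte form E7 AF AF at offsets 13–15.
U+10425 → 4-byte form F0 90 90 A5 at offsets 16–19.
Offset 16 falls in char 6's range; it's byte 1 of F0 90 90 A5 = 0xF0.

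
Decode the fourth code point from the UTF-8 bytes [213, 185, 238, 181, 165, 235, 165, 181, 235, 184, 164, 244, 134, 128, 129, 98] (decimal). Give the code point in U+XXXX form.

U+BE24

Offset 0: leading byte 0xD5 = 11010101 → 2-byte char #1 = D5 B9.
Offset 2: leading byte 0xEE = 11101110 → 3-byte char #2 = EE B5 A5.
Offset 5: leading byte 0xEB = 11101011 → 3-byte char #3 = EB A5 B5.
Offset 8: leading byte 0xEB = 11101011 → 3-byte char #4 = EB B8 A4.
Leading byte 0xEB = 11101011 matches 1110xxxx → 3-byte sequence.
Byte 1: 0xEB = 11101011, payload 1011 (4 bits).
Byte 2: 0xB8 = 10111000 (10xxxxxx ✓), payload 111000.
Byte 3: 0xA4 = 10100100 (10xxxxxx ✓), payload 100100.
Concatenate: 1011111000100100 = 0xBE24 (16 bits → U+BE24).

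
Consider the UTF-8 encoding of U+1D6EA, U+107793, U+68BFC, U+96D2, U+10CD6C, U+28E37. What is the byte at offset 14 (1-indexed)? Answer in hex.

1-indexed offset 14 is 0-indexed offset 13.
U+1D6EA → 4-byte form F0 9D 9B AA at offsets 0–3.
U+107793 → 4-byte form F4 87 9E 93 at offsets 4–7.
U+68BFC → 4-byte form F1 A8 AF BC at offsets 8–11.
U+96D2 → 3-byte form E9 9B 92 at offsets 12–14.
Offset 13 falls in char 4's range; it's byte 2 of E9 9B 92 = 0x9B.

0x9B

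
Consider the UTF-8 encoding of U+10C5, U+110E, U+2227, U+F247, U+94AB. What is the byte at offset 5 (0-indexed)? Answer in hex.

U+10C5 → 3-byte form E1 83 85 at offsets 0–2.
U+110E → 3-byte form E1 84 8E at offsets 3–5.
Offset 5 falls in char 2's range; it's byte 3 of E1 84 8E = 0x8E.

0x8E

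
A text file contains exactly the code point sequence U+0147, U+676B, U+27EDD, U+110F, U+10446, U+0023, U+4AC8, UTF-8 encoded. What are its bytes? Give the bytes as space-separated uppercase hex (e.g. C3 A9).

C5 87 E6 9D AB F0 A7 BB 9D E1 84 8F F0 90 91 86 23 E4 AB 88

U+0147: 2-byte form → C5 87.
U+676B: 3-byte form → E6 9D AB.
U+27EDD: 4-byte form → F0 A7 BB 9D.
U+110F: 3-byte form → E1 84 8F.
U+10446: 4-byte form → F0 90 91 86.
U+0023: 1-byte form → 23.
U+4AC8: 3-byte form → E4 AB 88.
Concatenated (20 bytes): C5 87 E6 9D AB F0 A7 BB 9D E1 84 8F F0 90 91 86 23 E4 AB 88.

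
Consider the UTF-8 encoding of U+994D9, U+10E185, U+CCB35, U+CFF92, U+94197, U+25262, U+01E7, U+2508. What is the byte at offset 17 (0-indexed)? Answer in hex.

U+994D9 → 4-byte form F2 99 93 99 at offsets 0–3.
U+10E185 → 4-byte form F4 8E 86 85 at offsets 4–7.
U+CCB35 → 4-byte form F3 8C AC B5 at offsets 8–11.
U+CFF92 → 4-byte form F3 8F BE 92 at offsets 12–15.
U+94197 → 4-byte form F2 94 86 97 at offsets 16–19.
Offset 17 falls in char 5's range; it's byte 2 of F2 94 86 97 = 0x94.

0x94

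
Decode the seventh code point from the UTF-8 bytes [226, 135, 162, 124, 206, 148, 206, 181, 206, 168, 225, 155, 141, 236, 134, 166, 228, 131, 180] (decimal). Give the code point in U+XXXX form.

U+C1A6

Offset 0: leading byte 0xE2 = 11100010 → 3-byte char #1 = E2 87 A2.
Offset 3: leading byte 0x7C = 01111100 → 1-byte char #2 = 7C.
Offset 4: leading byte 0xCE = 11001110 → 2-byte char #3 = CE 94.
Offset 6: leading byte 0xCE = 11001110 → 2-byte char #4 = CE B5.
Offset 8: leading byte 0xCE = 11001110 → 2-byte char #5 = CE A8.
Offset 10: leading byte 0xE1 = 11100001 → 3-byte char #6 = E1 9B 8D.
Offset 13: leading byte 0xEC = 11101100 → 3-byte char #7 = EC 86 A6.
Leading byte 0xEC = 11101100 matches 1110xxxx → 3-byte sequence.
Byte 1: 0xEC = 11101100, payload 1100 (4 bits).
Byte 2: 0x86 = 10000110 (10xxxxxx ✓), payload 000110.
Byte 3: 0xA6 = 10100110 (10xxxxxx ✓), payload 100110.
Concatenate: 1100000110100110 = 0xC1A6 (16 bits → U+C1A6).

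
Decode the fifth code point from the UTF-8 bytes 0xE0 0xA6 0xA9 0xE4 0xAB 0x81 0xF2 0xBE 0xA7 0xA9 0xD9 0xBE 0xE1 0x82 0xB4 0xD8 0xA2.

Offset 0: leading byte 0xE0 = 11100000 → 3-byte char #1 = E0 A6 A9.
Offset 3: leading byte 0xE4 = 11100100 → 3-byte char #2 = E4 AB 81.
Offset 6: leading byte 0xF2 = 11110010 → 4-byte char #3 = F2 BE A7 A9.
Offset 10: leading byte 0xD9 = 11011001 → 2-byte char #4 = D9 BE.
Offset 12: leading byte 0xE1 = 11100001 → 3-byte char #5 = E1 82 B4.
Leading byte 0xE1 = 11100001 matches 1110xxxx → 3-byte sequence.
Byte 1: 0xE1 = 11100001, payload 0001 (4 bits).
Byte 2: 0x82 = 10000010 (10xxxxxx ✓), payload 000010.
Byte 3: 0xB4 = 10110100 (10xxxxxx ✓), payload 110100.
Concatenate: 0001000010110100 = 0x10B4 (16 bits → U+10B4).

U+10B4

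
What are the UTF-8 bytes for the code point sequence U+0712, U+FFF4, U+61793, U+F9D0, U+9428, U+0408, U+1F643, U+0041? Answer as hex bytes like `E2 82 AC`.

U+0712: 2-byte form → DC 92.
U+FFF4: 3-byte form → EF BF B4.
U+61793: 4-byte form → F1 A1 9E 93.
U+F9D0: 3-byte form → EF A7 90.
U+9428: 3-byte form → E9 90 A8.
U+0408: 2-byte form → D0 88.
U+1F643: 4-byte form → F0 9F 99 83.
U+0041: 1-byte form → 41.
Concatenated (22 bytes): DC 92 EF BF B4 F1 A1 9E 93 EF A7 90 E9 90 A8 D0 88 F0 9F 99 83 41.

DC 92 EF BF B4 F1 A1 9E 93 EF A7 90 E9 90 A8 D0 88 F0 9F 99 83 41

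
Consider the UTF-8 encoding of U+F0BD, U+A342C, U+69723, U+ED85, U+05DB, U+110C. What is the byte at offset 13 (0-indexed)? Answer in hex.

0x85

U+F0BD → 3-byte form EF 82 BD at offsets 0–2.
U+A342C → 4-byte form F2 A3 90 AC at offsets 3–6.
U+69723 → 4-byte form F1 A9 9C A3 at offsets 7–10.
U+ED85 → 3-byte form EE B6 85 at offsets 11–13.
Offset 13 falls in char 4's range; it's byte 3 of EE B6 85 = 0x85.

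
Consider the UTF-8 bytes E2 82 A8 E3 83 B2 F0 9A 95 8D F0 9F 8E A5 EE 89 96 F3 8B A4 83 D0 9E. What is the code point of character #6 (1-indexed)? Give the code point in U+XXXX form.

U+CB903

Offset 0: leading byte 0xE2 = 11100010 → 3-byte char #1 = E2 82 A8.
Offset 3: leading byte 0xE3 = 11100011 → 3-byte char #2 = E3 83 B2.
Offset 6: leading byte 0xF0 = 11110000 → 4-byte char #3 = F0 9A 95 8D.
Offset 10: leading byte 0xF0 = 11110000 → 4-byte char #4 = F0 9F 8E A5.
Offset 14: leading byte 0xEE = 11101110 → 3-byte char #5 = EE 89 96.
Offset 17: leading byte 0xF3 = 11110011 → 4-byte char #6 = F3 8B A4 83.
Leading byte 0xF3 = 11110011 matches 11110xxx → 4-byte sequence.
Byte 1: 0xF3 = 11110011, payload 011 (3 bits).
Byte 2: 0x8B = 10001011 (10xxxxxx ✓), payload 001011.
Byte 3: 0xA4 = 10100100 (10xxxxxx ✓), payload 100100.
Byte 4: 0x83 = 10000011 (10xxxxxx ✓), payload 000011.
Concatenate: 011001011100100000011 = 0xCB903 (21 bits → U+CB903).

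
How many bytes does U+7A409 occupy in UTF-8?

4

U+7A409 = 0x7A409. UTF-8 uses 1 byte below 0x80, 2 below 0x800, 3 below 0x10000, 4 up to 0x10FFFF. 0x7A409 is in U+10000–U+10FFFF → 4 bytes.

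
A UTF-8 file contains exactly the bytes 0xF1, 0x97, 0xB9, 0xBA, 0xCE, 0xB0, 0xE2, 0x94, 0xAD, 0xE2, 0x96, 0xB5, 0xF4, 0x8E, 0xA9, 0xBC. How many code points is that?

5

Byte at offset 0: 0xF1 = 11110001 → 4-byte char (#1). Advance 4.
Byte at offset 4: 0xCE = 11001110 → 2-byte char (#2). Advance 2.
Byte at offset 6: 0xE2 = 11100010 → 3-byte char (#3). Advance 3.
Byte at offset 9: 0xE2 = 11100010 → 3-byte char (#4). Advance 3.
Byte at offset 12: 0xF4 = 11110100 → 4-byte char (#5). Advance 4.
Reached end at offset 16 after 5 code points.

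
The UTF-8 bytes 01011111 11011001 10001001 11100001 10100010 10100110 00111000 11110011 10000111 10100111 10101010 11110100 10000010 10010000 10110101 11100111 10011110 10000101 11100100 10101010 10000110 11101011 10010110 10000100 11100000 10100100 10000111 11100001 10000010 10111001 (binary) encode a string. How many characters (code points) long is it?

11

Byte at offset 0: 0x5F = 01011111 → 1-byte char (#1). Advance 1.
Byte at offset 1: 0xD9 = 11011001 → 2-byte char (#2). Advance 2.
Byte at offset 3: 0xE1 = 11100001 → 3-byte char (#3). Advance 3.
Byte at offset 6: 0x38 = 00111000 → 1-byte char (#4). Advance 1.
Byte at offset 7: 0xF3 = 11110011 → 4-byte char (#5). Advance 4.
Byte at offset 11: 0xF4 = 11110100 → 4-byte char (#6). Advance 4.
Byte at offset 15: 0xE7 = 11100111 → 3-byte char (#7). Advance 3.
Byte at offset 18: 0xE4 = 11100100 → 3-byte char (#8). Advance 3.
Byte at offset 21: 0xEB = 11101011 → 3-byte char (#9). Advance 3.
Byte at offset 24: 0xE0 = 11100000 → 3-byte char (#10). Advance 3.
Byte at offset 27: 0xE1 = 11100001 → 3-byte char (#11). Advance 3.
Reached end at offset 30 after 11 code points.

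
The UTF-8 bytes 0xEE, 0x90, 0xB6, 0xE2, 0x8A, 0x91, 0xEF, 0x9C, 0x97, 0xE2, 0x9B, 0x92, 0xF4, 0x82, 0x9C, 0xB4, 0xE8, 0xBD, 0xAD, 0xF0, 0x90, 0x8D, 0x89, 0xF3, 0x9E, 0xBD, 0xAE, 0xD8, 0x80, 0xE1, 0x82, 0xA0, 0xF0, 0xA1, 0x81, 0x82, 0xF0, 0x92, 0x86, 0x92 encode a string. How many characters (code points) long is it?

12

Byte at offset 0: 0xEE = 11101110 → 3-byte char (#1). Advance 3.
Byte at offset 3: 0xE2 = 11100010 → 3-byte char (#2). Advance 3.
Byte at offset 6: 0xEF = 11101111 → 3-byte char (#3). Advance 3.
Byte at offset 9: 0xE2 = 11100010 → 3-byte char (#4). Advance 3.
Byte at offset 12: 0xF4 = 11110100 → 4-byte char (#5). Advance 4.
Byte at offset 16: 0xE8 = 11101000 → 3-byte char (#6). Advance 3.
Byte at offset 19: 0xF0 = 11110000 → 4-byte char (#7). Advance 4.
Byte at offset 23: 0xF3 = 11110011 → 4-byte char (#8). Advance 4.
Byte at offset 27: 0xD8 = 11011000 → 2-byte char (#9). Advance 2.
Byte at offset 29: 0xE1 = 11100001 → 3-byte char (#10). Advance 3.
Byte at offset 32: 0xF0 = 11110000 → 4-byte char (#11). Advance 4.
Byte at offset 36: 0xF0 = 11110000 → 4-byte char (#12). Advance 4.
Reached end at offset 40 after 12 code points.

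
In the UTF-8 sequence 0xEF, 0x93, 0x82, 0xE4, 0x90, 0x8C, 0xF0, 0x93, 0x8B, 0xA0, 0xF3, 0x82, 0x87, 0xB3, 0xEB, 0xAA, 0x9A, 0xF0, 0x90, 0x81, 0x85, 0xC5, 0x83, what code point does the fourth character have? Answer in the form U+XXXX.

U+C21F3

Offset 0: leading byte 0xEF = 11101111 → 3-byte char #1 = EF 93 82.
Offset 3: leading byte 0xE4 = 11100100 → 3-byte char #2 = E4 90 8C.
Offset 6: leading byte 0xF0 = 11110000 → 4-byte char #3 = F0 93 8B A0.
Offset 10: leading byte 0xF3 = 11110011 → 4-byte char #4 = F3 82 87 B3.
Leading byte 0xF3 = 11110011 matches 11110xxx → 4-byte sequence.
Byte 1: 0xF3 = 11110011, payload 011 (3 bits).
Byte 2: 0x82 = 10000010 (10xxxxxx ✓), payload 000010.
Byte 3: 0x87 = 10000111 (10xxxxxx ✓), payload 000111.
Byte 4: 0xB3 = 10110011 (10xxxxxx ✓), payload 110011.
Concatenate: 011000010000111110011 = 0xC21F3 (21 bits → U+C21F3).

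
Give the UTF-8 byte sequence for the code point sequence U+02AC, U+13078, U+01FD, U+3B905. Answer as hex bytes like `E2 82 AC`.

CA AC F0 93 81 B8 C7 BD F0 BB A4 85

U+02AC: 2-byte form → CA AC.
U+13078: 4-byte form → F0 93 81 B8.
U+01FD: 2-byte form → C7 BD.
U+3B905: 4-byte form → F0 BB A4 85.
Concatenated (12 bytes): CA AC F0 93 81 B8 C7 BD F0 BB A4 85.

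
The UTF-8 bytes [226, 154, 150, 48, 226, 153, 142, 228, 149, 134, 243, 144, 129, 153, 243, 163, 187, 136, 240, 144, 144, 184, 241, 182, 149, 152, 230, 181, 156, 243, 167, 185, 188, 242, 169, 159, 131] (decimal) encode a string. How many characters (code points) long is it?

11

Byte at offset 0: 0xE2 = 11100010 → 3-byte char (#1). Advance 3.
Byte at offset 3: 0x30 = 00110000 → 1-byte char (#2). Advance 1.
Byte at offset 4: 0xE2 = 11100010 → 3-byte char (#3). Advance 3.
Byte at offset 7: 0xE4 = 11100100 → 3-byte char (#4). Advance 3.
Byte at offset 10: 0xF3 = 11110011 → 4-byte char (#5). Advance 4.
Byte at offset 14: 0xF3 = 11110011 → 4-byte char (#6). Advance 4.
Byte at offset 18: 0xF0 = 11110000 → 4-byte char (#7). Advance 4.
Byte at offset 22: 0xF1 = 11110001 → 4-byte char (#8). Advance 4.
Byte at offset 26: 0xE6 = 11100110 → 3-byte char (#9). Advance 3.
Byte at offset 29: 0xF3 = 11110011 → 4-byte char (#10). Advance 4.
Byte at offset 33: 0xF2 = 11110010 → 4-byte char (#11). Advance 4.
Reached end at offset 37 after 11 code points.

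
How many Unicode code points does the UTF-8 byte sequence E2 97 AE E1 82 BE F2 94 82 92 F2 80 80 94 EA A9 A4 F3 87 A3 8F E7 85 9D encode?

Byte at offset 0: 0xE2 = 11100010 → 3-byte char (#1). Advance 3.
Byte at offset 3: 0xE1 = 11100001 → 3-byte char (#2). Advance 3.
Byte at offset 6: 0xF2 = 11110010 → 4-byte char (#3). Advance 4.
Byte at offset 10: 0xF2 = 11110010 → 4-byte char (#4). Advance 4.
Byte at offset 14: 0xEA = 11101010 → 3-byte char (#5). Advance 3.
Byte at offset 17: 0xF3 = 11110011 → 4-byte char (#6). Advance 4.
Byte at offset 21: 0xE7 = 11100111 → 3-byte char (#7). Advance 3.
Reached end at offset 24 after 7 code points.

7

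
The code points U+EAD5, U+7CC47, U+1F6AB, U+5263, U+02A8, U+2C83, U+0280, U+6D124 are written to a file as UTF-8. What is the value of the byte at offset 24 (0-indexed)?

0xA4

U+EAD5 → 3-byte form EE AB 95 at offsets 0–2.
U+7CC47 → 4-byte form F1 BC B1 87 at offsets 3–6.
U+1F6AB → 4-byte form F0 9F 9A AB at offsets 7–10.
U+5263 → 3-byte form E5 89 A3 at offsets 11–13.
U+02A8 → 2-byte form CA A8 at offsets 14–15.
U+2C83 → 3-byte form E2 B2 83 at offsets 16–18.
U+0280 → 2-byte form CA 80 at offsets 19–20.
U+6D124 → 4-byte form F1 AD 84 A4 at offsets 21–24.
Offset 24 falls in char 8's range; it's byte 4 of F1 AD 84 A4 = 0xA4.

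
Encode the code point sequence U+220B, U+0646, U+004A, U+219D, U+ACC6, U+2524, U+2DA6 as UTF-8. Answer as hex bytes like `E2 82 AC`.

E2 88 8B D9 86 4A E2 86 9D EA B3 86 E2 94 A4 E2 B6 A6

U+220B: 3-byte form → E2 88 8B.
U+0646: 2-byte form → D9 86.
U+004A: 1-byte form → 4A.
U+219D: 3-byte form → E2 86 9D.
U+ACC6: 3-byte form → EA B3 86.
U+2524: 3-byte form → E2 94 A4.
U+2DA6: 3-byte form → E2 B6 A6.
Concatenated (18 bytes): E2 88 8B D9 86 4A E2 86 9D EA B3 86 E2 94 A4 E2 B6 A6.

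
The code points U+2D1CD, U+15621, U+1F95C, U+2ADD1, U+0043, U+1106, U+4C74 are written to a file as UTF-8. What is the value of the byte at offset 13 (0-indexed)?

0xAA

U+2D1CD → 4-byte form F0 AD 87 8D at offsets 0–3.
U+15621 → 4-byte form F0 95 98 A1 at offsets 4–7.
U+1F95C → 4-byte form F0 9F A5 9C at offsets 8–11.
U+2ADD1 → 4-byte form F0 AA B7 91 at offsets 12–15.
Offset 13 falls in char 4's range; it's byte 2 of F0 AA B7 91 = 0xAA.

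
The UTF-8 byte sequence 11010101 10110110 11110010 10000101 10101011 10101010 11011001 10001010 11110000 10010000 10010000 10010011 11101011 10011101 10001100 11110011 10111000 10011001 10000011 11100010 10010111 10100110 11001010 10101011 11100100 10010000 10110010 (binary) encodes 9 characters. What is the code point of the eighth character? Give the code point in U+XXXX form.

U+02AB

Offset 0: leading byte 0xD5 = 11010101 → 2-byte char #1 = D5 B6.
Offset 2: leading byte 0xF2 = 11110010 → 4-byte char #2 = F2 85 AB AA.
Offset 6: leading byte 0xD9 = 11011001 → 2-byte char #3 = D9 8A.
Offset 8: leading byte 0xF0 = 11110000 → 4-byte char #4 = F0 90 90 93.
Offset 12: leading byte 0xEB = 11101011 → 3-byte char #5 = EB 9D 8C.
Offset 15: leading byte 0xF3 = 11110011 → 4-byte char #6 = F3 B8 99 83.
Offset 19: leading byte 0xE2 = 11100010 → 3-byte char #7 = E2 97 A6.
Offset 22: leading byte 0xCA = 11001010 → 2-byte char #8 = CA AB.
Leading byte 0xCA = 11001010 matches 110xxxxx → 2-byte sequence.
Byte 1: 0xCA = 11001010, payload 01010 (5 bits).
Byte 2: 0xAB = 10101011 (10xxxxxx ✓), payload 101011.
Concatenate: 01010101011 = 0x2AB (11 bits → U+02AB).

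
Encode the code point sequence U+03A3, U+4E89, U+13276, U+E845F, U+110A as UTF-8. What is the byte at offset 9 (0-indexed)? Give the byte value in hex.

U+03A3 → 2-byte form CE A3 at offsets 0–1.
U+4E89 → 3-byte form E4 BA 89 at offsets 2–4.
U+13276 → 4-byte form F0 93 89 B6 at offsets 5–8.
U+E845F → 4-byte form F3 A8 91 9F at offsets 9–12.
Offset 9 falls in char 4's range; it's byte 1 of F3 A8 91 9F = 0xF3.

0xF3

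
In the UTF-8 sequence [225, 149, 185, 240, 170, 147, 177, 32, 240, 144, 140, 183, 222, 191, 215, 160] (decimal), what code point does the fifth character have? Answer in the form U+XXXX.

U+07BF

Offset 0: leading byte 0xE1 = 11100001 → 3-byte char #1 = E1 95 B9.
Offset 3: leading byte 0xF0 = 11110000 → 4-byte char #2 = F0 AA 93 B1.
Offset 7: leading byte 0x20 = 00100000 → 1-byte char #3 = 20.
Offset 8: leading byte 0xF0 = 11110000 → 4-byte char #4 = F0 90 8C B7.
Offset 12: leading byte 0xDE = 11011110 → 2-byte char #5 = DE BF.
Leading byte 0xDE = 11011110 matches 110xxxxx → 2-byte sequence.
Byte 1: 0xDE = 11011110, payload 11110 (5 bits).
Byte 2: 0xBF = 10111111 (10xxxxxx ✓), payload 111111.
Concatenate: 11110111111 = 0x7BF (11 bits → U+07BF).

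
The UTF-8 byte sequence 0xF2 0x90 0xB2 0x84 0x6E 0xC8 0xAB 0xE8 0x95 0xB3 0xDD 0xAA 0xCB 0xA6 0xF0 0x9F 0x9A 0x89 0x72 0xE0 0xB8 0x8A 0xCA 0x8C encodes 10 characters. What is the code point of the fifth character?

Offset 0: leading byte 0xF2 = 11110010 → 4-byte char #1 = F2 90 B2 84.
Offset 4: leading byte 0x6E = 01101110 → 1-byte char #2 = 6E.
Offset 5: leading byte 0xC8 = 11001000 → 2-byte char #3 = C8 AB.
Offset 7: leading byte 0xE8 = 11101000 → 3-byte char #4 = E8 95 B3.
Offset 10: leading byte 0xDD = 11011101 → 2-byte char #5 = DD AA.
Leading byte 0xDD = 11011101 matches 110xxxxx → 2-byte sequence.
Byte 1: 0xDD = 11011101, payload 11101 (5 bits).
Byte 2: 0xAA = 10101010 (10xxxxxx ✓), payload 101010.
Concatenate: 11101101010 = 0x76A (11 bits → U+076A).

U+076A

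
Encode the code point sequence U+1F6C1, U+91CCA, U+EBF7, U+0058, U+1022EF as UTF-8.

U+1F6C1: 4-byte form → F0 9F 9B 81.
U+91CCA: 4-byte form → F2 91 B3 8A.
U+EBF7: 3-byte form → EE AF B7.
U+0058: 1-byte form → 58.
U+1022EF: 4-byte form → F4 82 8B AF.
Concatenated (16 bytes): F0 9F 9B 81 F2 91 B3 8A EE AF B7 58 F4 82 8B AF.

F0 9F 9B 81 F2 91 B3 8A EE AF B7 58 F4 82 8B AF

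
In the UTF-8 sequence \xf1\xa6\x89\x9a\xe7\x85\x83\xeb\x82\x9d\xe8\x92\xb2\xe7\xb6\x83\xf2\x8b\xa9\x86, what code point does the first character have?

U+6625A

Offset 0: leading byte 0xF1 = 11110001 → 4-byte char #1 = F1 A6 89 9A.
Leading byte 0xF1 = 11110001 matches 11110xxx → 4-byte sequence.
Byte 1: 0xF1 = 11110001, payload 001 (3 bits).
Byte 2: 0xA6 = 10100110 (10xxxxxx ✓), payload 100110.
Byte 3: 0x89 = 10001001 (10xxxxxx ✓), payload 001001.
Byte 4: 0x9A = 10011010 (10xxxxxx ✓), payload 011010.
Concatenate: 001100110001001011010 = 0x6625A (21 bits → U+6625A).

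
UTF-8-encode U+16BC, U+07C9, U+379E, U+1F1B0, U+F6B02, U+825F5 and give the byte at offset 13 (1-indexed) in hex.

1-indexed offset 13 is 0-indexed offset 12.
U+16BC → 3-byte form E1 9A BC at offsets 0–2.
U+07C9 → 2-byte form DF 89 at offsets 3–4.
U+379E → 3-byte form E3 9E 9E at offsets 5–7.
U+1F1B0 → 4-byte form F0 9F 86 B0 at offsets 8–11.
U+F6B02 → 4-byte form F3 B6 AC 82 at offsets 12–15.
Offset 12 falls in char 5's range; it's byte 1 of F3 B6 AC 82 = 0xF3.

0xF3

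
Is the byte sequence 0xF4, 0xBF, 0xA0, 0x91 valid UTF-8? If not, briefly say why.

Leading byte 0xF4 = 11110100 → 4-byte form.
Payload = 0x13F811, which exceeds U+10FFFF, the maximum Unicode code point. (Leading bytes F5–FF, or F4 followed by ≥ 0x90, are invalid.)

invalid (encodes a value above U+10FFFF)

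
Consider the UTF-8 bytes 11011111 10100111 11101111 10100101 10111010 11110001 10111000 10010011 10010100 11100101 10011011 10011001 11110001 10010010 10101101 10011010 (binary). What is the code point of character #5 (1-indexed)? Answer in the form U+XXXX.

Offset 0: leading byte 0xDF = 11011111 → 2-byte char #1 = DF A7.
Offset 2: leading byte 0xEF = 11101111 → 3-byte char #2 = EF A5 BA.
Offset 5: leading byte 0xF1 = 11110001 → 4-byte char #3 = F1 B8 93 94.
Offset 9: leading byte 0xE5 = 11100101 → 3-byte char #4 = E5 9B 99.
Offset 12: leading byte 0xF1 = 11110001 → 4-byte char #5 = F1 92 AD 9A.
Leading byte 0xF1 = 11110001 matches 11110xxx → 4-byte sequence.
Byte 1: 0xF1 = 11110001, payload 001 (3 bits).
Byte 2: 0x92 = 10010010 (10xxxxxx ✓), payload 010010.
Byte 3: 0xAD = 10101101 (10xxxxxx ✓), payload 101101.
Byte 4: 0x9A = 10011010 (10xxxxxx ✓), payload 011010.
Concatenate: 001010010101101011010 = 0x52B5A (21 bits → U+52B5A).

U+52B5A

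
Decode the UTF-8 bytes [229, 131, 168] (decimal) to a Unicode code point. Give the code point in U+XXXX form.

U+50E8

Leading byte 0xE5 = 11100101 matches 1110xxxx → 3-byte sequence.
Byte 1: 0xE5 = 11100101, payload 0101 (4 bits).
Byte 2: 0x83 = 10000011 (10xxxxxx ✓), payload 000011.
Byte 3: 0xA8 = 10101000 (10xxxxxx ✓), payload 101000.
Concatenate: 0101000011101000 = 0x50E8 (16 bits → U+50E8).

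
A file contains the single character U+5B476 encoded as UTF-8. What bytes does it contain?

F1 9B 91 B6

U+5B476 = 0x5B476 = 373878 decimal. In range U+10000–U+10FFFF → 4-byte form: 11110xxx 10xxxxxx 10xxxxxx 10xxxxxx.
Binary (21 bits): 001011011010001110110.
Split 3+6+6+6: 001 | 011011 | 010001 | 110110.
Byte 1: 11110001 = 0xF1.
Byte 2: 10011011 = 0x9B.
Byte 3: 10010001 = 0x91.
Byte 4: 10110110 = 0xB6.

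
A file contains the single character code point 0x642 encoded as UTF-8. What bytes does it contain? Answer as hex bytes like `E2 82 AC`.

U+0642 = 0x642 = 1602 decimal. In range U+0080–U+07FF → 2-byte form: 110xxxxx 10xxxxxx.
Binary (11 bits): 11001000010.
Split 5+6: 11001 | 000010.
Byte 1: 11011001 = 0xD9.
Byte 2: 10000010 = 0x82.

D9 82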